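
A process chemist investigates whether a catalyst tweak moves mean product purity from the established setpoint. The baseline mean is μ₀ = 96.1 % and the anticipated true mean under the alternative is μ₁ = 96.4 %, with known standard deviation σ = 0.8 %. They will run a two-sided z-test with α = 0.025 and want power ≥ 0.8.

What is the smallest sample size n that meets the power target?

Standardized effect: d = |μ₁ − μ₀| / σ = |96.4 − 96.1| / 0.8 = 0.3750
Set Φ(δ − 2.241) = 0.8; then δ − 2.241 = Φ⁻¹(0.8) = 0.842, giving δ = 3.083.
(For δ > 0 the lower-tail rejection region contributes negligibly to power, so the one-term inversion is standard.)
δ = d·√n ⇒ n = (δ/d)² = (3.083 / 0.3750)² = 67.59.
Round up to the next whole unit.

n = 68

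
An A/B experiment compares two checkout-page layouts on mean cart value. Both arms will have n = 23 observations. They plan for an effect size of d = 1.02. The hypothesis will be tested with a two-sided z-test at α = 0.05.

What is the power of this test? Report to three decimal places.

Noncentrality parameter: δ = d·√(n/2) = 1.02 × √(23/2) = 3.4590
Two-sided α = 0.05 → critical value z_{0.025} = 1.960.
Power = Φ(δ − 1.960) + Φ(−δ − 1.960) = Φ(1.499) + Φ(-5.419) = 0.9331 + 0.0000 = 0.9331.

Power ≈ 0.933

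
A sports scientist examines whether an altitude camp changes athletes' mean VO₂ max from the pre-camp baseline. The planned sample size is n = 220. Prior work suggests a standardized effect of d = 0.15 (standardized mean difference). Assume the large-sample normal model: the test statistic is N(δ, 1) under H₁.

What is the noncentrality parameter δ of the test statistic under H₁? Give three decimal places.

δ ≈ 2.225

The noncentrality parameter scales effect size by the design's sample-size factor: δ = d·√n = 0.15 × √220 = 2.2249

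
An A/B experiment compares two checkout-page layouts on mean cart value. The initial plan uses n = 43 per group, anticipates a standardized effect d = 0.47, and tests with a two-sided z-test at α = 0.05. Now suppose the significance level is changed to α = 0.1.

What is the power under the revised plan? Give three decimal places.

δ = d·√(n/2) = 0.47 × √(43/2) = 2.1793 (unchanged). New critical value: z_{0.05} = 1.645.
Revised power = Φ(δ − 1.645) + Φ(−δ − 1.645) = Φ(0.534) + Φ(-3.824) = 0.7035 + 0.0001 = 0.7035.

Power ≈ 0.704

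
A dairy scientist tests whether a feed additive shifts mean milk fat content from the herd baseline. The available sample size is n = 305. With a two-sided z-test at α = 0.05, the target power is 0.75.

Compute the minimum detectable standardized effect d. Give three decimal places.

d ≈ 0.151

Required noncentrality: δ = z_{0.025} + z_{0.25} = 1.960 + 0.674 = 2.634.
(The second rejection-region term Φ(−δ − z_{α/2}) is negligible and dropped.)
δ = d·√n ⇒ d = δ/√n = 2.634/√305 = 0.1508.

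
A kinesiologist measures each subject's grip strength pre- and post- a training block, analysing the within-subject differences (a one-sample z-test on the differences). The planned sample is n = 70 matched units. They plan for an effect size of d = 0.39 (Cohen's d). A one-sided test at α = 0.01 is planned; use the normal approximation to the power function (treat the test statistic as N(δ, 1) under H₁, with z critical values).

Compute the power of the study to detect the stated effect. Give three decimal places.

Power ≈ 0.826

Noncentrality parameter: δ = d·√n = 0.39 × √70 = 3.2630
Critical value for a one-sided test at α = 0.01: z_α = 2.326.
Power = Φ(δ − 2.326) = Φ(0.937) = 0.8255.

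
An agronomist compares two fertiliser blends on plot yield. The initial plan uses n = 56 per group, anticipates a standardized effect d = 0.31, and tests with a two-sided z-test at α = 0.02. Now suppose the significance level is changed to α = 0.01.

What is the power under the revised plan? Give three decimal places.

δ = d·√(n/2) = 0.31 × √(56/2) = 1.6404 (unchanged). New critical value: z_{0.005} = 2.576.
Revised power = Φ(δ − 2.576) + Φ(−δ − 2.576) = Φ(-0.935) + Φ(-4.216) = 0.1748 + 0.0000 = 0.1748.

Power ≈ 0.175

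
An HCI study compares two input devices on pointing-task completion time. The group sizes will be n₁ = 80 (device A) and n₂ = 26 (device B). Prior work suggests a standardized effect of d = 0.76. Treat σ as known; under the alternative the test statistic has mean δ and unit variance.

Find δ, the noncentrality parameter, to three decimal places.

δ ≈ 3.367

δ = d / √(1/n₁ + 1/n₂) = 0.76 / √(1/80 + 1/26) = 3.3666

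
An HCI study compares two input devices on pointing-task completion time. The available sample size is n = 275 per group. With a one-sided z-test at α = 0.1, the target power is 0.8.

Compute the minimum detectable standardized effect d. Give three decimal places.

Required noncentrality: δ = z_{0.1} + z_{0.20} = 1.282 + 0.842 = 2.123.
δ = d·√(n/2) ⇒ d = δ/√(n/2) = 2.123/√(275/2) = 0.1811.

d ≈ 0.181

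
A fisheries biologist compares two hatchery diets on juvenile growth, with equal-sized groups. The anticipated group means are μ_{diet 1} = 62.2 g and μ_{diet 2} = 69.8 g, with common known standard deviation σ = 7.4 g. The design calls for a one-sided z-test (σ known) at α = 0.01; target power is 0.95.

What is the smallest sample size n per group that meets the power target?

n = 30 per group

Standardized effect: d = |μ_{diet 1} − μ_{diet 2}| / σ = |62.2 − 69.8| / 7.4 = 1.0270
For power 0.95 need Φ(δ − z_{0.01}) = 0.95, so δ = z_{0.01} + z_{0.05} = 2.326 + 1.645 = 3.971.
δ = d·√(n/2) ⇒ n = 2(δ/d)² = 2 × (3.971 / 1.0270)² = 29.90.
Rounding up, n = 30 per group.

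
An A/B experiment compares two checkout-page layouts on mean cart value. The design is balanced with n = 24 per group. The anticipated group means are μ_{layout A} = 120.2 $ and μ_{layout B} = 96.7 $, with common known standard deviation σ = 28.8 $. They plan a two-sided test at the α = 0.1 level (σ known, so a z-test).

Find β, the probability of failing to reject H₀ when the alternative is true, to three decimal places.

Standardized effect: d = |μ_{layout A} − μ_{layout B}| / σ = |120.2 − 96.7| / 28.8 = 0.8160
Noncentrality parameter: δ = d·√(n/2) = 0.8160 × √(24/2) = 2.8266
Two-sided α = 0.1 → critical value z_{0.05} = 1.645.
Power = Φ(δ − 1.645) + Φ(−δ − 1.645) = Φ(1.182) + Φ(-4.471) = 0.8813 + 0.0000 = 0.8814.
Type II error: β = 1 − power = 1 − 0.8814 = 0.1186.

β ≈ 0.119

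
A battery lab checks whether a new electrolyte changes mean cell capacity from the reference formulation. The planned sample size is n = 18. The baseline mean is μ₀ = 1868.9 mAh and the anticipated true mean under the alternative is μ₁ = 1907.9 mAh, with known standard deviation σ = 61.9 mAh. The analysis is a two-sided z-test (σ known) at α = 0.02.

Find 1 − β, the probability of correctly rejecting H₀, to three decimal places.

Power ≈ 0.636

Standardized effect: d = |μ₁ − μ₀| / σ = |1907.9 − 1868.9| / 61.9 = 0.6300
Noncentrality parameter: δ = d·√n = 0.6300 × √18 = 2.6731
Critical value for a two-sided test at α = 0.02: z_{α/2} = 2.326.
Power = Φ(δ − 2.326) + Φ(−δ − 2.326) = Φ(0.347) + Φ(-4.999) = 0.6356 + 0.0000 = 0.6356.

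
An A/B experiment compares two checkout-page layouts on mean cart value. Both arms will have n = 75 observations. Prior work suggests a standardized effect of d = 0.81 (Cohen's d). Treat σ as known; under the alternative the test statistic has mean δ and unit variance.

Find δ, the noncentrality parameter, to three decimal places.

δ = d·√(n/2) = 0.81 × √(75/2) = 4.9602

δ ≈ 4.960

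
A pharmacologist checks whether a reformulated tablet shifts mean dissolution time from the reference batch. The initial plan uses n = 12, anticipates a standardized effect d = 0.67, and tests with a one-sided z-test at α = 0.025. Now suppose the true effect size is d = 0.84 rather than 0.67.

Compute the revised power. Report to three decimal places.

With d = 0.84: δ = d·√n = 0.84 × √12 = 2.9098. Critical value z_{0.025} = 1.960.
Revised power = P(Z > 1.960 − δ) = Φ(0.950) = 0.8289.

Power ≈ 0.829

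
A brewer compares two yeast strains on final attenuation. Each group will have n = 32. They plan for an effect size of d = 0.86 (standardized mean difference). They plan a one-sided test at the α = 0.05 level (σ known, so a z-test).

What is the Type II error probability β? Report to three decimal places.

β ≈ 0.036

Noncentrality parameter: δ = d·√(n/2) = 0.86 × √(32/2) = 3.4400
Critical value for a one-sided test at α = 0.05: z_α = 1.645.
Power = Φ(δ − 1.645) = Φ(1.795) = 0.9637.
Type II error: β = 1 − power = 1 − 0.9637 = 0.0363.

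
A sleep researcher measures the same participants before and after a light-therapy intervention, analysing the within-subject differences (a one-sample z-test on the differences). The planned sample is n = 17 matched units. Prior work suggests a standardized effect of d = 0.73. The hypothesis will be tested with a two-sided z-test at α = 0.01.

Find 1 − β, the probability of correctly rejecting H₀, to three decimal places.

Power ≈ 0.668

Noncentrality parameter: δ = d·√n = 0.73 × √17 = 3.0099
Critical value for a two-sided test at α = 0.01: z_{α/2} = 2.576.
Power = Φ(δ − 2.576) + Φ(−δ − 2.576) = Φ(0.434) + Φ(-5.586) = 0.6679 + 0.0000 = 0.6679.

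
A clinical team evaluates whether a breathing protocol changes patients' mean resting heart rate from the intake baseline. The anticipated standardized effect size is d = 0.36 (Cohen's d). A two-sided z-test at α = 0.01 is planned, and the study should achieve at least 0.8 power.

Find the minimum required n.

n = 91

Set Φ(δ − 2.576) = 0.8; then δ − 2.576 = Φ⁻¹(0.8) = 0.842, giving δ = 3.417.
(For δ > 0 the lower-tail rejection region contributes negligibly to power, so the one-term inversion is standard.)
δ = d·√n ⇒ n = (δ/d)² = (3.417 / 0.36)² = 90.12.
Round up to the next whole unit.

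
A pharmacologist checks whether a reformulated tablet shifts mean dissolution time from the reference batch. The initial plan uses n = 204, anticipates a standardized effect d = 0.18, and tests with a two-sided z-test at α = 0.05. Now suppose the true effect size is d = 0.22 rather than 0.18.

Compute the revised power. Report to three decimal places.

With d = 0.22: δ = d·√n = 0.22 × √204 = 3.1422. Critical value z_{0.025} = 1.960.
Revised power = Φ(δ − 1.960) + Φ(−δ − 1.960) = Φ(1.182) + Φ(-5.102) = 0.8814 + 0.0000 = 0.8814.

Power ≈ 0.881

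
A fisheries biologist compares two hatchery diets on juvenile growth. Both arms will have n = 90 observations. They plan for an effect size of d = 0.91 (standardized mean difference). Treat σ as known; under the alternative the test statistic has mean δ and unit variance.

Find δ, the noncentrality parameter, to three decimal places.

δ ≈ 6.104

The noncentrality parameter scales effect size by the design's sample-size factor: δ = d·√(n/2) = 0.91 × √(90/2) = 6.1045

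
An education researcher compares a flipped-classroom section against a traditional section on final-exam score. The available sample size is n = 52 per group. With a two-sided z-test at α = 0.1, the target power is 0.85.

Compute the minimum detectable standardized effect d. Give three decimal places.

d ≈ 0.526

Required noncentrality: δ = z_{0.05} + z_{0.15} = 1.645 + 1.036 = 2.681.
(The second rejection-region term Φ(−δ − z_{α/2}) is negligible and dropped.)
δ = d·√(n/2) ⇒ d = δ/√(n/2) = 2.681/√(52/2) = 0.5258.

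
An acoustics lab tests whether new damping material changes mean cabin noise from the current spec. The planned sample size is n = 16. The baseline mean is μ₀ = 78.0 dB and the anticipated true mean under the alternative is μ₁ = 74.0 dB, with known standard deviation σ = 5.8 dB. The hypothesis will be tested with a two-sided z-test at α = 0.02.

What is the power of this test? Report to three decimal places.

Power ≈ 0.667

Standardized effect: d = |μ₁ − μ₀| / σ = |74.0 − 78.0| / 5.8 = 0.6897
Noncentrality parameter: δ = d·√n = 0.6897 × √16 = 2.7586
Critical value for a two-sided test at α = 0.02: z_{α/2} = 2.326.
Power = Φ(δ − 2.326) + Φ(−δ − 2.326) = Φ(0.432) + Φ(-5.085) = 0.6672 + 0.0000 = 0.6672.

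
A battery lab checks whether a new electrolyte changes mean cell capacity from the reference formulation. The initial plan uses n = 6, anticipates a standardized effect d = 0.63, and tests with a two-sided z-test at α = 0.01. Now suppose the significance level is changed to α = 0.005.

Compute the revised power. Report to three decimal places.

Power ≈ 0.103

δ = d·√n = 0.63 × √6 = 1.5432 (unchanged). New critical value: z_{0.0025} = 2.807.
Revised power = Φ(δ − 2.807) + Φ(−δ − 2.807) = Φ(-1.264) + Φ(-4.350) = 0.1031 + 0.0000 = 0.1031.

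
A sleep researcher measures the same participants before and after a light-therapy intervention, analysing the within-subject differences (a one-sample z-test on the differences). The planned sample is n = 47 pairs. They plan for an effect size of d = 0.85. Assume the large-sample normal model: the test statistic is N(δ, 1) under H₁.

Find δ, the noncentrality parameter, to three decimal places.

δ ≈ 5.827

δ = d·√n = 0.85 × √47 = 5.8273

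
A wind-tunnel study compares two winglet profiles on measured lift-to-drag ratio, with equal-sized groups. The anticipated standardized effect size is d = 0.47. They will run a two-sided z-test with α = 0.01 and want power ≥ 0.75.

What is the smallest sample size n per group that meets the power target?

Set Φ(δ − 2.576) = 0.75; then δ − 2.576 = Φ⁻¹(0.75) = 0.674, giving δ = 3.250.
(Ignoring the negligible lower-tail rejection probability gives the usual closed-form inversion.)
δ = d·√(n/2) ⇒ n = 2(δ/d)² = 2 × (3.250 / 0.47)² = 95.65.
Round up to the next whole unit.

n = 96 per group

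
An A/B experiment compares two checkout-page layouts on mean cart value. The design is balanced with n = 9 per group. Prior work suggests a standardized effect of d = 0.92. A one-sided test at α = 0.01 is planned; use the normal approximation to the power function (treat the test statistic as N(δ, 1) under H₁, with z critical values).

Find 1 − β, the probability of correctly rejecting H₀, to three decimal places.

Power ≈ 0.354

Noncentrality parameter: δ = d·√(n/2) = 0.92 × √(9/2) = 1.9516
Critical value for a one-sided test at α = 0.01: z_α = 2.326.
Power = P(Z > 2.326 − δ) = Φ(-0.375) = 0.3539.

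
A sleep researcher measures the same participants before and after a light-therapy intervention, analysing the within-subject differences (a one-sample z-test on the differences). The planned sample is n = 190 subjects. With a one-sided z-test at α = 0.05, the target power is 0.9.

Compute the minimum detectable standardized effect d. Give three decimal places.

Required noncentrality: δ = z_{0.05} + z_{0.10} = 1.645 + 1.282 = 2.926.
δ = d·√n ⇒ d = δ/√n = 2.926/√190 = 0.2123.

d ≈ 0.212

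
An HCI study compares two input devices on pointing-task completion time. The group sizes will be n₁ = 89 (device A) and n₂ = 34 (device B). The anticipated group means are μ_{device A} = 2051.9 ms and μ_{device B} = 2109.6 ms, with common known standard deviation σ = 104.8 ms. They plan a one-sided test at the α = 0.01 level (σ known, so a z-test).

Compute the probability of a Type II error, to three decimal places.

β ≈ 0.343

Standardized effect: d = |μ_{device A} − μ_{device B}| / σ = |2051.9 − 2109.6| / 104.8 = 0.5506
Noncentrality parameter: δ = d / √(1/n₁ + 1/n₂) = 0.5506 / √(1/89 + 1/34) = 2.7308
One-sided α = 0.01 → critical value z_{0.01} = 2.326.
Power = P(Z > 2.326 − δ) = Φ(0.404) = 0.6571.
Type II error: β = 1 − power = 1 − 0.6571 = 0.3429.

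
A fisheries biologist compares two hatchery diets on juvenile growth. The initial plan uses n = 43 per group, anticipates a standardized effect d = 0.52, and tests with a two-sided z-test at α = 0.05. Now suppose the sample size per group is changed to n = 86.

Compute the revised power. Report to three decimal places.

Power ≈ 0.926

With n = 86 per group: δ = d·√(n/2) = 0.52 × √(86/2) = 3.4099. Critical value z_{0.025} = 1.960.
Revised power = Φ(δ − 1.960) + Φ(−δ − 1.960) = Φ(1.450) + Φ(-5.370) = 0.9265 + 0.0000 = 0.9265.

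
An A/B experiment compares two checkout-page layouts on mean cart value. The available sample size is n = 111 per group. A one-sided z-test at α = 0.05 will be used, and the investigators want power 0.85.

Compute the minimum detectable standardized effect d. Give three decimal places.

d ≈ 0.360

Required noncentrality: δ = z_{0.05} + z_{0.15} = 1.645 + 1.036 = 2.681.
δ = d·√(n/2) ⇒ d = δ/√(n/2) = 2.681/√(111/2) = 0.3599.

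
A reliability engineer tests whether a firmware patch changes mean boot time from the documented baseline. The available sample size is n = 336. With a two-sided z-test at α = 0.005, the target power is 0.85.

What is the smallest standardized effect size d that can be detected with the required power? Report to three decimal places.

Required noncentrality: δ = z_{0.0025} + z_{0.15} = 2.807 + 1.036 = 3.843.
(Lower-tail contribution to power is negligible for δ > 0.)
δ = d·√n ⇒ d = δ/√n = 3.843/√336 = 0.2097.

d ≈ 0.210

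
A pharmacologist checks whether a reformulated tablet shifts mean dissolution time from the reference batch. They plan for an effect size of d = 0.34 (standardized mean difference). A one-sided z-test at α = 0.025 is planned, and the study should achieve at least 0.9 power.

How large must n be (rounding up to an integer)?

n = 91

Set Φ(δ − 1.960) = 0.9; then δ − 1.960 = Φ⁻¹(0.9) = 1.282, giving δ = 3.242.
δ = d·√n ⇒ n = (δ/d)² = (3.242 / 0.34)² = 90.89.
Round up to the next whole unit.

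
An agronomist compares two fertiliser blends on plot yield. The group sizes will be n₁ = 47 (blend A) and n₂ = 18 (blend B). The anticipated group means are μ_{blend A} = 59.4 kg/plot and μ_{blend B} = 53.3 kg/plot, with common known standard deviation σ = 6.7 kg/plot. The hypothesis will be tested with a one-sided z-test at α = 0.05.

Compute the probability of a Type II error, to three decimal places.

Standardized effect: d = |μ_{blend A} − μ_{blend B}| / σ = |59.4 − 53.3| / 6.7 = 0.9104
Noncentrality parameter: δ = d / √(1/n₁ + 1/n₂) = 0.9104 / √(1/47 + 1/18) = 3.2846
Critical value for a one-sided test at α = 0.05: z_α = 1.645.
Power = P(Z > 1.645 − δ) = Φ(1.640) = 0.9495.
Type II error: β = 1 − power = 1 − 0.9495 = 0.0505.

β ≈ 0.051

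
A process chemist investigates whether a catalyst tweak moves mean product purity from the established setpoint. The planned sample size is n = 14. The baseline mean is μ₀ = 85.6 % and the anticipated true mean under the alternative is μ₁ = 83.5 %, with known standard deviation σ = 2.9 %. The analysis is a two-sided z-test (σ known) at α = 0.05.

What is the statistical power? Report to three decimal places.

Standardized effect: d = |μ₁ − μ₀| / σ = |83.5 − 85.6| / 2.9 = 0.7241
Noncentrality parameter: δ = d·√n = 0.7241 × √14 = 2.7095
Critical value for a two-sided test at α = 0.05: z_{α/2} = 1.960.
Power = Φ(δ − 1.960) + Φ(−δ − 1.960) = Φ(0.750) + Φ(-4.669) = 0.7732 + 0.0000 = 0.7732.

Power ≈ 0.773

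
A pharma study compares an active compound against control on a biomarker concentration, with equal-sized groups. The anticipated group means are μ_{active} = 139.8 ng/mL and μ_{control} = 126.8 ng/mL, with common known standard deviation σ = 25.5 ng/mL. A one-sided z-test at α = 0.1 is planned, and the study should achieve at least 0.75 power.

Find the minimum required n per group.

n = 30 per group

Standardized effect: d = |μ_{active} − μ_{control}| / σ = |139.8 − 126.8| / 25.5 = 0.5098
Set Φ(δ − 1.282) = 0.75; then δ − 1.282 = Φ⁻¹(0.75) = 0.674, giving δ = 1.956.
δ = d·√(n/2) ⇒ n = 2(δ/d)² = 2 × (1.956 / 0.5098)² = 29.44.
Rounding up, n = 30 per group.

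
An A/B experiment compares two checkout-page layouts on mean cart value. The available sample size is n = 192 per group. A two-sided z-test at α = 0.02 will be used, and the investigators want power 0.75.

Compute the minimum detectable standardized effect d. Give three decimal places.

Required noncentrality: δ = z_{0.01} + z_{0.25} = 2.326 + 0.674 = 3.001.
(The second rejection-region term Φ(−δ − z_{α/2}) is negligible and dropped.)
δ = d·√(n/2) ⇒ d = δ/√(n/2) = 3.001/√(192/2) = 0.3063.

d ≈ 0.306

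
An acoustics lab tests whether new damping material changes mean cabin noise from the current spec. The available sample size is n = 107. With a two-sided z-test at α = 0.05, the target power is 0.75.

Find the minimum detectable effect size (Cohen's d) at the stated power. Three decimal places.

d ≈ 0.255

Need Φ(δ − 1.960) = 0.75, so δ = 1.960 + 0.674 = 2.634.
(Lower-tail contribution to power is negligible for δ > 0.)
δ = d·√n ⇒ d = δ/√n = 2.634/√107 = 0.2547.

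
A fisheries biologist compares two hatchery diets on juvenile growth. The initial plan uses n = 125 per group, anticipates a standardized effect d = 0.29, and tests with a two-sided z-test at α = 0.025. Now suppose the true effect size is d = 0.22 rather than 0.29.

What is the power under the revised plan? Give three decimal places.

Power ≈ 0.308

With d = 0.22: δ = d·√(n/2) = 0.22 × √(125/2) = 1.7393. Critical value z_{0.0125} = 2.241.
Revised power = Φ(δ − 2.241) + Φ(−δ − 2.241) = Φ(-0.502) + Φ(-3.981) = 0.3078 + 0.0000 = 0.3078.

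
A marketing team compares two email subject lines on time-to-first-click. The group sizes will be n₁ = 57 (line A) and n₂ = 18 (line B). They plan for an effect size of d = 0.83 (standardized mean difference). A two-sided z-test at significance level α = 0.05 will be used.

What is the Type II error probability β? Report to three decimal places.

β ≈ 0.134

Noncentrality parameter: δ = d / √(1/n₁ + 1/n₂) = 0.83 / √(1/57 + 1/18) = 3.0699
Critical value for a two-sided test at α = 0.05: z_{α/2} = 1.960.
Power = Φ(δ − 1.960) + Φ(−δ − 1.960) = Φ(1.110) + Φ(-5.030) = 0.8665 + 0.0000 = 0.8665.
Type II error: β = 1 − power = 1 − 0.8665 = 0.1335.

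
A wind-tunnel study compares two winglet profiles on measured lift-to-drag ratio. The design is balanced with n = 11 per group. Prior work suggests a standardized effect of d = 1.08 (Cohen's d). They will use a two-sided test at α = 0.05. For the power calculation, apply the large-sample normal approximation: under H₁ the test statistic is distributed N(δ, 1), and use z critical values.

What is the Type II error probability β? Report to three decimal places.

Noncentrality parameter: δ = d·√(n/2) = 1.08 × √(11/2) = 2.5328
Critical value for a two-sided test at α = 0.05: z_{α/2} = 1.960.
Power = Φ(δ − 1.960) + Φ(−δ − 1.960) = Φ(0.573) + Φ(-4.493) = 0.7166 + 0.0000 = 0.7166.
Type II error: β = 1 − power = 1 − 0.7166 = 0.2834.

β ≈ 0.283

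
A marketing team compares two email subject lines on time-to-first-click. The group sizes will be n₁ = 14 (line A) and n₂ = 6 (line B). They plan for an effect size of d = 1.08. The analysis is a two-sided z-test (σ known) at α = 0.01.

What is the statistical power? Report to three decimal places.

Noncentrality parameter: δ = d / √(1/n₁ + 1/n₂) = 1.08 / √(1/14 + 1/6) = 2.2133
Two-sided α = 0.01 → critical value z_{0.005} = 2.576.
Power = Φ(δ − 2.576) + Φ(−δ − 2.576) = Φ(-0.362) + Φ(-4.789) = 0.3585 + 0.0000 = 0.3585.

Power ≈ 0.358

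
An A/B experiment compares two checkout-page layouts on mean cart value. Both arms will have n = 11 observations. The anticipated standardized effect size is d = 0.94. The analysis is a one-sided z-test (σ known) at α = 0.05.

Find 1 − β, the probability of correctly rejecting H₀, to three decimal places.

Noncentrality parameter: δ = d·√(n/2) = 0.94 × √(11/2) = 2.2045
One-sided α = 0.05 → critical value z_{0.05} = 1.645.
Power = P(Z > 1.645 − δ) = Φ(0.560) = 0.7121.

Power ≈ 0.712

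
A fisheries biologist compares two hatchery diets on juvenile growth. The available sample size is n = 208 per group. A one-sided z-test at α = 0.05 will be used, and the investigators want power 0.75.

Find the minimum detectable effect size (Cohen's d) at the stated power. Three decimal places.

Need Φ(δ − 1.645) = 0.75, so δ = 1.645 + 0.674 = 2.319.
δ = d·√(n/2) ⇒ d = δ/√(n/2) = 2.319/√(208/2) = 0.2274.

d ≈ 0.227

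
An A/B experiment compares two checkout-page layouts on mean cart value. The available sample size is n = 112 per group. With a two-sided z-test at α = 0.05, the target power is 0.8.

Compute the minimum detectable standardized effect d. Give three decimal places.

d ≈ 0.374

Need Φ(δ − 1.960) = 0.8, so δ = 1.960 + 0.842 = 2.802.
(The second rejection-region term Φ(−δ − z_{α/2}) is negligible and dropped.)
δ = d·√(n/2) ⇒ d = δ/√(n/2) = 2.802/√(112/2) = 0.3744.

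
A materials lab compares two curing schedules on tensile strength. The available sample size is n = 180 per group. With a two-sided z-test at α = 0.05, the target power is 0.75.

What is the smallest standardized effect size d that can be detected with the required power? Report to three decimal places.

Required noncentrality: δ = z_{0.025} + z_{0.25} = 1.960 + 0.674 = 2.634.
(The second rejection-region term Φ(−δ − z_{α/2}) is negligible and dropped.)
δ = d·√(n/2) ⇒ d = δ/√(n/2) = 2.634/√(180/2) = 0.2777.

d ≈ 0.278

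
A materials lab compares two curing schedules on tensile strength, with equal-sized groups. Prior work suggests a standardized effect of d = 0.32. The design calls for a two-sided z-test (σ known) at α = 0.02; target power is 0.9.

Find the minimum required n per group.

For power 0.9 need Φ(δ − z_{0.01}) = 0.9, so δ = z_{0.01} + z_{0.10} = 2.326 + 1.282 = 3.608.
(The Φ(−δ − z_{α/2}) term is vanishingly small for δ > 0 and is dropped in the standard sample-size formula.)
δ = d·√(n/2) ⇒ n = 2(δ/d)² = 2 × (3.608 / 0.32)² = 254.24.
Rounding up, n = 255 per group.

n = 255 per group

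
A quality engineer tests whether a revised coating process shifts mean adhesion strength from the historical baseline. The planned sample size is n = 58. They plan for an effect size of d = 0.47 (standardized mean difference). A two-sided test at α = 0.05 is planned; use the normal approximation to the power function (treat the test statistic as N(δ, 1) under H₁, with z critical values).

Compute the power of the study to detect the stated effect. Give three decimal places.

Noncentrality parameter: δ = d·√n = 0.47 × √58 = 3.5794
Two-sided α = 0.05 → critical value z_{0.025} = 1.960.
Power = Φ(δ − 1.960) + Φ(−δ − 1.960) = Φ(1.619) + Φ(-5.539) = 0.9473 + 0.0000 = 0.9473.

Power ≈ 0.947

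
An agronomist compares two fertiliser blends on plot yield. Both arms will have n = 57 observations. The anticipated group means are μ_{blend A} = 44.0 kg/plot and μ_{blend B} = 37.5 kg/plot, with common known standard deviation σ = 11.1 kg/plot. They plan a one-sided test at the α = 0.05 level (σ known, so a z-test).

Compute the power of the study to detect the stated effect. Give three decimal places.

Power ≈ 0.931

Standardized effect: d = |μ_{blend A} − μ_{blend B}| / σ = |44.0 − 37.5| / 11.1 = 0.5856
Noncentrality parameter: δ = d·√(n/2) = 0.5856 × √(57/2) = 3.1262
One-sided α = 0.05 → critical value z_{0.05} = 1.645.
Power = P(Z > 1.645 − δ) = Φ(1.481) = 0.9307.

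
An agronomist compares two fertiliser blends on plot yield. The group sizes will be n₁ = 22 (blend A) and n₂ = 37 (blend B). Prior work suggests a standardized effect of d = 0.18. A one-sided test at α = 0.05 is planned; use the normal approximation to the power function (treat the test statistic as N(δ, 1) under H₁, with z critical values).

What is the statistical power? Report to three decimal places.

Power ≈ 0.164

Noncentrality parameter: δ = d / √(1/n₁ + 1/n₂) = 0.18 / √(1/22 + 1/37) = 0.6686
One-sided α = 0.05 → critical value z_{0.05} = 1.645.
Power = P(Z > 1.645 − δ) = Φ(-0.976) = 0.1645.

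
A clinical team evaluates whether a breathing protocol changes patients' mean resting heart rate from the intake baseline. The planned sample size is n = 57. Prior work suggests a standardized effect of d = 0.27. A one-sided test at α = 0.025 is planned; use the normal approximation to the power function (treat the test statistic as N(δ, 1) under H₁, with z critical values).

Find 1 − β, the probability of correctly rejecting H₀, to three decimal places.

Noncentrality parameter: δ = d·√n = 0.27 × √57 = 2.0385
Critical value for a one-sided test at α = 0.025: z_α = 1.960.
Power = Φ(δ − 1.960) = Φ(0.078) = 0.5313.

Power ≈ 0.531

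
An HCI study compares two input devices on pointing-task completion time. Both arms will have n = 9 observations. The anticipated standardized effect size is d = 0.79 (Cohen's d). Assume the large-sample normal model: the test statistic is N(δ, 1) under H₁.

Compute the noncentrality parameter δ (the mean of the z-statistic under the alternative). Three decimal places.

δ ≈ 1.676

δ = d·√(n/2) = 0.79 × √(9/2) = 1.6758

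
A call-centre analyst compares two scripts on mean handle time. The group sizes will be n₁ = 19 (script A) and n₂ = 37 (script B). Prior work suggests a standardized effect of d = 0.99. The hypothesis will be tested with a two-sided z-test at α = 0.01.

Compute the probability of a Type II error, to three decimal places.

β ≈ 0.176

Noncentrality parameter: δ = d / √(1/n₁ + 1/n₂) = 0.99 / √(1/19 + 1/37) = 3.5077
Critical value for a two-sided test at α = 0.01: z_{α/2} = 2.576.
Power = Φ(δ − 2.576) + Φ(−δ − 2.576) = Φ(0.932) + Φ(-6.084) = 0.8243 + 0.0000 = 0.8243.
Type II error: β = 1 − power = 1 − 0.8243 = 0.1757.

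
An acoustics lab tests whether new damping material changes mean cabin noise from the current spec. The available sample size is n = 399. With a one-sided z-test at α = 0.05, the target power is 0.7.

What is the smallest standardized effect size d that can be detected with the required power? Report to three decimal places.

Need Φ(δ − 1.645) = 0.7, so δ = 1.645 + 0.524 = 2.169.
δ = d·√n ⇒ d = δ/√n = 2.169/√399 = 0.1086.

d ≈ 0.109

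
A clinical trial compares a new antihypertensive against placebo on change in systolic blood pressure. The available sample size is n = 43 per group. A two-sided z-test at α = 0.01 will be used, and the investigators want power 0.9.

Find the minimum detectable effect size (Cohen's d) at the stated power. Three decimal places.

Required noncentrality: δ = z_{0.005} + z_{0.10} = 2.576 + 1.282 = 3.857.
(Lower-tail contribution to power is negligible for δ > 0.)
δ = d·√(n/2) ⇒ d = δ/√(n/2) = 3.857/√(43/2) = 0.8319.

d ≈ 0.832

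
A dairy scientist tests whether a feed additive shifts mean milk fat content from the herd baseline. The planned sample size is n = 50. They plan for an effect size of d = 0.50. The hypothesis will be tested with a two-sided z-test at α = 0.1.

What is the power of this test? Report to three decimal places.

Noncentrality parameter: λ = d·√n = 0.50 × √50 = 3.5355
Critical value for a two-sided test at α = 0.1: z_{α/2} = 1.645.
Power = Φ(λ − 1.645) + Φ(−λ − 1.645) = Φ(1.891) + Φ(-5.180) = 0.9707 + 0.0000 = 0.9707.

Power ≈ 0.971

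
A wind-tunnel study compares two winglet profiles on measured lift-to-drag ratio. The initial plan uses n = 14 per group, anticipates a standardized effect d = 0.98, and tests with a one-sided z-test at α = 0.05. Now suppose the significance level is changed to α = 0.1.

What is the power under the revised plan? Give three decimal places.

Power ≈ 0.905

δ = d·√(n/2) = 0.98 × √(14/2) = 2.5928 (unchanged). New critical value: z_{0.1} = 1.282.
Revised power = Φ(δ − 1.282) = Φ(1.311) = 0.9051.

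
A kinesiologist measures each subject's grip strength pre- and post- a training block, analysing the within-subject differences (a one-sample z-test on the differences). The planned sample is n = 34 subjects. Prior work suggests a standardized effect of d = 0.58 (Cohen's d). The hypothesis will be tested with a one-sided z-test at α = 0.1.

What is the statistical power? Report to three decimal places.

Noncentrality parameter: δ = d·√n = 0.58 × √34 = 3.3820
Critical value for a one-sided test at α = 0.1: z_α = 1.282.
Power = P(Z > 1.282 − δ) = Φ(2.100) = 0.9822.

Power ≈ 0.982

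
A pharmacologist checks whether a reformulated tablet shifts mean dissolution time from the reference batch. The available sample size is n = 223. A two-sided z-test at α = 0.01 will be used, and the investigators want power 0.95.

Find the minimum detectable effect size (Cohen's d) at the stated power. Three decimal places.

d ≈ 0.283

Need Φ(δ − 2.576) = 0.95, so δ = 2.576 + 1.645 = 4.221.
(Lower-tail contribution to power is negligible for δ > 0.)
δ = d·√n ⇒ d = δ/√n = 4.221/√223 = 0.2826.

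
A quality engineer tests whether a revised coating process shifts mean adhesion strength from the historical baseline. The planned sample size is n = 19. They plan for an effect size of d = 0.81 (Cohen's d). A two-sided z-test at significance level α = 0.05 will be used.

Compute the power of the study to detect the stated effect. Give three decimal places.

Power ≈ 0.942

Noncentrality parameter: δ = d·√n = 0.81 × √19 = 3.5307
Two-sided α = 0.05 → critical value z_{0.025} = 1.960.
Power = Φ(δ − 1.960) + Φ(−δ − 1.960) = Φ(1.571) + Φ(-5.491) = 0.9419 + 0.0000 = 0.9419.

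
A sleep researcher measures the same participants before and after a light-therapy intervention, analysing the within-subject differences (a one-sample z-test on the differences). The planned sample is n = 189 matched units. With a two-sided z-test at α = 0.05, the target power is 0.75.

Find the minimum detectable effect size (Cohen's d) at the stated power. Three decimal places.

Need Φ(δ − 1.960) = 0.75, so δ = 1.960 + 0.674 = 2.634.
(The second rejection-region term Φ(−δ − z_{α/2}) is negligible and dropped.)
δ = d·√n ⇒ d = δ/√n = 2.634/√189 = 0.1916.

d ≈ 0.192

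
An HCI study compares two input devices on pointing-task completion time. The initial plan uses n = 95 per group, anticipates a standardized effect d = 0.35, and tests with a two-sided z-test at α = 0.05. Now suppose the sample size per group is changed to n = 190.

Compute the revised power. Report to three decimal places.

With n = 190 per group: δ = d·√(n/2) = 0.35 × √(190/2) = 3.4114. Critical value z_{0.025} = 1.960.
Revised power = Φ(δ − 1.960) + Φ(−δ − 1.960) = Φ(1.451) + Φ(-5.371) = 0.9267 + 0.0000 = 0.9267.

Power ≈ 0.927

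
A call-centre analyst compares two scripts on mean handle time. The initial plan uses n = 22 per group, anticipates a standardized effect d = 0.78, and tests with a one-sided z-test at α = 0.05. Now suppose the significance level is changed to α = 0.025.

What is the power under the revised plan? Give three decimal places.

Power ≈ 0.735

δ = d·√(n/2) = 0.78 × √(22/2) = 2.5870 (unchanged). New critical value: z_{0.025} = 1.960.
Revised power = Φ(δ − 1.960) = Φ(0.627) = 0.7347.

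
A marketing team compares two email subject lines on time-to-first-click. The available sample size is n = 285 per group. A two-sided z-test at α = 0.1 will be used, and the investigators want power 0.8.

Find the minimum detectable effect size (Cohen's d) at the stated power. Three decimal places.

d ≈ 0.208

Required noncentrality: δ = z_{0.05} + z_{0.20} = 1.645 + 0.842 = 2.486.
(The second rejection-region term Φ(−δ − z_{α/2}) is negligible and dropped.)
δ = d·√(n/2) ⇒ d = δ/√(n/2) = 2.486/√(285/2) = 0.2083.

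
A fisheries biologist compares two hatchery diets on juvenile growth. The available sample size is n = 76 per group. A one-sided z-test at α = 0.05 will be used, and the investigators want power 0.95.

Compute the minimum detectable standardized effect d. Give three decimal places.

Need Φ(δ − 1.645) = 0.95, so δ = 1.645 + 1.645 = 3.290.
δ = d·√(n/2) ⇒ d = δ/√(n/2) = 3.290/√(76/2) = 0.5337.

d ≈ 0.534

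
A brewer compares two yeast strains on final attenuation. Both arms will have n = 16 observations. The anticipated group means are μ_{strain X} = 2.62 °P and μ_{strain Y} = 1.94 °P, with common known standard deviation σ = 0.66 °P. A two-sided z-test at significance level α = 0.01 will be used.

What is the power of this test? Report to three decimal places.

Standardized effect: d = |μ_{strain X} − μ_{strain Y}| / σ = |2.62 − 1.94| / 0.66 = 1.0303
Noncentrality parameter: δ = d·√(n/2) = 1.0303 × √(16/2) = 2.9141
Two-sided α = 0.01 → critical value z_{0.005} = 2.576.
Power = Φ(δ − 2.576) + Φ(−δ − 2.576) = Φ(0.338) + Φ(-5.490) = 0.6324 + 0.0000 = 0.6324.

Power ≈ 0.632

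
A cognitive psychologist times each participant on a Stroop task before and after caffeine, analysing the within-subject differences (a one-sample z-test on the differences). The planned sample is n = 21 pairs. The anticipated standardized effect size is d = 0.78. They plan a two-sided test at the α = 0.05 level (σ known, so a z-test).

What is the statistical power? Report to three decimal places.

Noncentrality parameter: δ = d·√n = 0.78 × √21 = 3.5744
Critical value for a two-sided test at α = 0.05: z_{α/2} = 1.960.
Power = Φ(δ − 1.960) + Φ(−δ − 1.960) = Φ(1.614) + Φ(-5.534) = 0.9468 + 0.0000 = 0.9468.

Power ≈ 0.947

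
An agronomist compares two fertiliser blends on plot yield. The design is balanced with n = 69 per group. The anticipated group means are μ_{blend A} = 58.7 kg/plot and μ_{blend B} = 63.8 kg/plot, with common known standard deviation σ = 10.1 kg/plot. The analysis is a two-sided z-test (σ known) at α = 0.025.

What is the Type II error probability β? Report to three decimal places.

β ≈ 0.234

Standardized effect: d = |μ_{blend A} − μ_{blend B}| / σ = |58.7 − 63.8| / 10.1 = 0.5050
Noncentrality parameter: δ = d·√(n/2) = 0.5050 × √(69/2) = 2.9659
Two-sided α = 0.025 → critical value z_{0.0125} = 2.241.
Power = Φ(δ − 2.241) + Φ(−δ − 2.241) = Φ(0.725) + Φ(-5.207) = 0.7656 + 0.0000 = 0.7656.
Type II error: β = 1 − power = 1 − 0.7656 = 0.2344.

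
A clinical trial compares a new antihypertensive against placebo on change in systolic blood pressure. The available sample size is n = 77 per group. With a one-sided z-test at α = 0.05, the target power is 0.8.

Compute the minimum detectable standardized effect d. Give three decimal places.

Need Φ(δ − 1.645) = 0.8, so δ = 1.645 + 0.842 = 2.486.
δ = d·√(n/2) ⇒ d = δ/√(n/2) = 2.486/√(77/2) = 0.4007.

d ≈ 0.401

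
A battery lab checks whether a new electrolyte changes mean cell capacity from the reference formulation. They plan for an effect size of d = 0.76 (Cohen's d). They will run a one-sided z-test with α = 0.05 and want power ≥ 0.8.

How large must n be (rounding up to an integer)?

n = 11

Set Φ(δ − 1.645) = 0.8; then δ − 1.645 = Φ⁻¹(0.8) = 0.842, giving δ = 2.486.
δ = d·√n ⇒ n = (δ/d)² = (2.486 / 0.76)² = 10.70.
Rounding up, n = 11.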